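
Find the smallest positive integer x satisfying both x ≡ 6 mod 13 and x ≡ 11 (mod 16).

123

Since 16·9 ≡ 1 (mod 13), take x = 11 + 16·((6−11)·9 mod 13) = 11 + 16·7 = 123.
Check: 123 mod 13 = 6, 123 mod 16 = 11.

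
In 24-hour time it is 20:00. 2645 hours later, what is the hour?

2645 − 110·24 = 5, so 2645 ≡ 5 (mod 24).
(20 + 5) mod 24 = 1.

1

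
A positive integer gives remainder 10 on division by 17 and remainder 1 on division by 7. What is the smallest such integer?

78

x ≡ 1 (mod 7) gives x ∈ {1, 8, 15, 22, 29, 36, 43, 50, …}.
The first of these with x mod 17 = 10 is 78.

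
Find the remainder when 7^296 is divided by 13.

3

Successive squares of 7 mod 13: 7^1≡7, 7^2≡10, 7^4≡9, 7^8≡3, 7^16≡9, 7^32≡3, 7^64≡9, 7^128≡3, 7^256≡9.
Since 296 = 8 + 32 + 256 in binary, 7^296 ≡ 3·3·9 ≡ 3 (mod 13).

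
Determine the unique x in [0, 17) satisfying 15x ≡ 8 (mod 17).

13

The inverse of 15 mod 17 is 8 (since 15·8 = 120 ≡ 1).
Multiplying both sides by 8: x ≡ 8·8 = 64 ≡ 13 (mod 17).
Check: 15·13 = 195 = 11·17 + 8.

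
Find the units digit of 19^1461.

Powers of 9 mod 10 repeat with period 2: 9, 1.
1461 mod 2 = 1, so the last digit matches 9^1 = 9.

9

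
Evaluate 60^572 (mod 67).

Successive squares of 60 mod 67: 60^1≡60, 60^2≡49, 60^4≡56, 60^8≡54, 60^16≡35, 60^32≡19, 60^64≡26, 60^128≡6, 60^256≡36, 60^512≡23.
Since 572 = 4 + 8 + 16 + 32 + 512 in binary, 60^572 ≡ 56·54·35·19·23 ≡ 37 (mod 67).

37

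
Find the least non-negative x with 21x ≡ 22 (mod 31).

21⁻¹ ≡ 3 (mod 31) because 21·3 = 63 = 2·31 + 1.
So x ≡ 3·22 = 66 ≡ 4 (mod 31).

4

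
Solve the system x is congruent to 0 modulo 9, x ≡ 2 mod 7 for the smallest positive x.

9

x ≡ 2 (mod 7) gives x ∈ {2, 9}.
The first of these with x mod 9 = 0 is 9.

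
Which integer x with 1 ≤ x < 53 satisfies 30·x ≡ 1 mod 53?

23

53 = 1·30 + 23
30 = 1·23 + 7
23 = 3·7 + 2
7 = 3·2 + 1
2 = 2·1 + 0
Back-substituting gives 30·23 ≡ 1 (mod 53).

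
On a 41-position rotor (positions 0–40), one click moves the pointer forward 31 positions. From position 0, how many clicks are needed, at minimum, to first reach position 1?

4

31·4 = 124 = 3·41 + 1, so 31⁻¹ ≡ 4 (mod 41).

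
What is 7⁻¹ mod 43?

37

7·37 = 259 = 6·43 + 1, so 7⁻¹ ≡ 37 (mod 43).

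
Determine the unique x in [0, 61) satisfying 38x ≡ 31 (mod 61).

38⁻¹ ≡ 53 (mod 61) because 38·53 = 2014 = 33·61 + 1.
Multiplying both sides by 53: x ≡ 53·31 = 1643 ≡ 57 (mod 61).
Check: 38·57 = 2166 = 35·61 + 31.

57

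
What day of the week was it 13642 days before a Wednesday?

Thursday

13642 = 1948·7 + 6, so 13642 mod 7 = 6.
Wednesday − 6 days → Thursday.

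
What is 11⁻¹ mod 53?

53 = 4·11 + 9
11 = 1·9 + 2
9 = 4·2 + 1
2 = 2·1 + 0
Back-substituting gives 11·29 ≡ 1 (mod 53).

29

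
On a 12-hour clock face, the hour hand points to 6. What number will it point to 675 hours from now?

Dividing 675 by 12 gives quotient 56 and remainder 3.
6 + 3 → 9 on a 12-hour dial.

9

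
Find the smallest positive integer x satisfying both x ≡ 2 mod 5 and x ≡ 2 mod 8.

x ≡ 2 (mod 5) gives x ∈ {2}.
The first of these with x mod 8 = 2 is 2.

2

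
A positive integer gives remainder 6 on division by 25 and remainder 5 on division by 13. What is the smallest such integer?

31

x ≡ 5 (mod 13) gives x ∈ {5, 18, 31}.
The first of these with x mod 25 = 6 is 31.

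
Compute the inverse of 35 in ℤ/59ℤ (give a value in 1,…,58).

27

35·27 = 945 = 16·59 + 1, so 35⁻¹ ≡ 27 (mod 59).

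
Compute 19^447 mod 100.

Successive squares of 19 mod 100: 19^1≡19, 19^2≡61, 19^4≡21, 19^8≡41, 19^16≡81, 19^32≡61, 19^64≡21, 19^128≡41, 19^256≡81.
447 = 1 + 2 + 4 + 8 + 16 + 32 + 128 + 256, so 19^447 ≡ 19·61·21·41·81·61·41·81 ≡ 39 (mod 100).

39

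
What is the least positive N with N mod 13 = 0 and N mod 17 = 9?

x ≡ 0 (mod 13) gives x ∈ {0, 13, 26}.
The first of these with x mod 17 = 9 is 26.

26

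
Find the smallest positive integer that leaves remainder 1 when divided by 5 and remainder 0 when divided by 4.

16

x ≡ 0 (mod 4) gives x ∈ {0, 4, 8, 12, 16}.
The first of these with x mod 5 = 1 is 16.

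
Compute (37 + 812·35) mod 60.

812·35 = 28420.
28420 − 473·60 = 40, so 28420 ≡ 40 (mod 60).
(37 + 40) mod 60 = 17.

17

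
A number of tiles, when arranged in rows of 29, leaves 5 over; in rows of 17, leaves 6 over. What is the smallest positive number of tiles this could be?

295

Since 17·12 ≡ 1 (mod 29), take x = 6 + 17·((5−6)·12 mod 29) = 6 + 17·17 = 295.
Check: 295 mod 29 = 5, 295 mod 17 = 6.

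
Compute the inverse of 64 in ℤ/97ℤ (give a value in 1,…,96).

47

64·47 = 3008 = 31·97 + 1, so 64⁻¹ ≡ 47 (mod 97).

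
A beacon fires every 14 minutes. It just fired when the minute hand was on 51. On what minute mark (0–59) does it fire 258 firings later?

3

258·14 = 3612.
Dividing 3612 by 60 gives quotient 60 and remainder 12.
(51 + 12) mod 60 = 3.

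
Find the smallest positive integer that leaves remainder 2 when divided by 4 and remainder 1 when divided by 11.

34

x ≡ 2 (mod 4) gives x ∈ {2, 6, 10, 14, 18, 22, 26, 30, …}.
The first of these with x mod 11 = 1 is 34.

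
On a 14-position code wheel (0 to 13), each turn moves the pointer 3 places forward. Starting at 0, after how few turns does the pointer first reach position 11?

The inverse of 3 mod 14 is 5 (since 3·5 = 15 ≡ 1).
So x ≡ 5·11 = 55 ≡ 13 (mod 14).

13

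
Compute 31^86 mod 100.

Square-and-reduce mod 100: 31^1≡31, 31^2≡61, 31^4≡21, 31^8≡41, 31^16≡81, 31^32≡61, 31^64≡21.
86 = 2 + 4 + 16 + 64, so 31^86 ≡ 61·21·81·21 ≡ 81 (mod 100).

81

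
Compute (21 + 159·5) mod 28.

159·5 = 795.
Dividing 795 by 28 gives quotient 28 and remainder 11.
(21 + 11) mod 28 = 4.

4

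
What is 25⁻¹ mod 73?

73 = 2·25 + 23
25 = 1·23 + 2
23 = 11·2 + 1
2 = 2·1 + 0
Back-substituting gives 25·38 ≡ 1 (mod 73).

38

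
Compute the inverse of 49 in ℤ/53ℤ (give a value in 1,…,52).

13

53 = 1·49 + 4
49 = 12·4 + 1
4 = 4·1 + 0
Back-substituting gives 49·13 ≡ 1 (mod 53).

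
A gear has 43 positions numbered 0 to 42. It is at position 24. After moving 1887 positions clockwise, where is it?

19

1887 − 43·43 = 38, so 1887 ≡ 38 (mod 43).
(24 + 38) mod 43 = 19.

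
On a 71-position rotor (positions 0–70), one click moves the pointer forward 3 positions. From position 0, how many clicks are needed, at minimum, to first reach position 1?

71 = 23·3 + 2
3 = 1·2 + 1
2 = 2·1 + 0
Back-substituting gives 3·24 ≡ 1 (mod 71).

24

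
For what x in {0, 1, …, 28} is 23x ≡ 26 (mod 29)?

15

The inverse of 23 mod 29 is 24 (since 23·24 = 552 ≡ 1).
Multiplying both sides by 24: x ≡ 24·26 = 624 ≡ 15 (mod 29).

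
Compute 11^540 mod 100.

By repeated squaring mod 100: 11^1≡11, 11^2≡21, 11^4≡41, 11^8≡81, 11^16≡61, 11^32≡21, 11^64≡41, 11^128≡81, 11^256≡61, 11^512≡21.
Since 540 = 4 + 8 + 16 + 512 in binary, 11^540 ≡ 41·81·61·21 ≡ 1 (mod 100).

1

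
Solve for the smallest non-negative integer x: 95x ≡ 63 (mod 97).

The inverse of 95 mod 97 is 48 (since 95·48 = 4560 ≡ 1).
So x ≡ 48·63 = 3024 ≡ 17 (mod 97).

17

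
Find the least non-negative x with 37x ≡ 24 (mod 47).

7

37⁻¹ ≡ 14 (mod 47) because 37·14 = 518 = 11·47 + 1.
Multiplying both sides by 14: x ≡ 14·24 = 336 ≡ 7 (mod 47).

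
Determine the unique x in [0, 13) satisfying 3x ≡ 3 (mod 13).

The inverse of 3 mod 13 is 9 (since 3·9 = 27 ≡ 1).
So x ≡ 9·3 = 27 ≡ 1 (mod 13).
Check: 3·1 = 3 = 0·13 + 3.

1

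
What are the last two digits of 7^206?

49

Successive squares of 7 mod 100: 7^1≡7, 7^2≡49, 7^4≡1, 7^8≡1, 7^16≡1, 7^32≡1, 7^64≡1, 7^128≡1.
Since 206 = 2 + 4 + 8 + 64 + 128 in binary, 7^206 ≡ 49·1·1·1·1 ≡ 49 (mod 100).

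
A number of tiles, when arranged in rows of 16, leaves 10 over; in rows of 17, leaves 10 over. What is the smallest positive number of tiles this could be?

10

x ≡ 10 (mod 16) gives x ∈ {10}.
The first of these with x mod 17 = 10 is 10.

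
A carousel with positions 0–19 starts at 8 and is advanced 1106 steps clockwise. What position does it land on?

1106 = 55·20 + 6, so 1106 mod 20 = 6.
(8 + 6) mod 20 = 14.

14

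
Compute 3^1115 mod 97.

25

By repeated squaring mod 97: 3^1≡3, 3^2≡9, 3^4≡81, 3^8≡62, 3^16≡61, 3^32≡35, 3^64≡61, 3^128≡35, 3^256≡61, 3^512≡35, 3^1024≡61.
Since 1115 = 1 + 2 + 8 + 16 + 64 + 1024 in binary, 3^1115 ≡ 3·9·62·61·61·61 ≡ 25 (mod 97).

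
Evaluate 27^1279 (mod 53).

48

Square-and-reduce mod 53: 27^1≡27, 27^2≡40, 27^4≡10, 27^8≡47, 27^16≡36, 27^32≡24, 27^64≡46, 27^128≡49, 27^256≡16, 27^512≡44, 27^1024≡28.
Since 1279 = 1 + 2 + 4 + 8 + 16 + 32 + 64 + 128 + 1024 in binary, 27^1279 ≡ 27·40·10·47·36·24·46·49·28 ≡ 48 (mod 53).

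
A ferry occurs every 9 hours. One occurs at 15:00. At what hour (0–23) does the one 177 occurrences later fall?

0

177·9 = 1593.
Dividing 1593 by 24 gives quotient 66 and remainder 9.
(15 + 9) mod 24 = 0.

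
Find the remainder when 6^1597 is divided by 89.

Successive squares of 6 mod 89: 6^1≡6, 6^2≡36, 6^4≡50, 6^8≡8, 6^16≡64, 6^32≡2, 6^64≡4, 6^128≡16, 6^256≡78, 6^512≡32, 6^1024≡45.
1597 = 1 + 4 + 8 + 16 + 32 + 512 + 1024, so 6^1597 ≡ 6·50·8·64·2·32·45 ≡ 86 (mod 89).

86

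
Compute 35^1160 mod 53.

46

By repeated squaring mod 53: 35^1≡35, 35^2≡6, 35^4≡36, 35^8≡24, 35^16≡46, 35^32≡49, 35^64≡16, 35^128≡44, 35^256≡28, 35^512≡42, 35^1024≡15.
Since 1160 = 8 + 128 + 1024 in binary, 35^1160 ≡ 24·44·15 ≡ 46 (mod 53).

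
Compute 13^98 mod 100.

Square-and-reduce mod 100: 13^1≡13, 13^2≡69, 13^4≡61, 13^8≡21, 13^16≡41, 13^32≡81, 13^64≡61.
98 = 2 + 32 + 64, so 13^98 ≡ 69·81·61 ≡ 29 (mod 100).

29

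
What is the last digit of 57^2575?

3

Last digits of 7^n: 7, 9, 3, 1 (period 4).
2575 leaves remainder 3 on division by 4, so 57^2575 ends in 3.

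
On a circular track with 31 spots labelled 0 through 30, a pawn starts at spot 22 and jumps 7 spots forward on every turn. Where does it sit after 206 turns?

7

206·7 = 1442.
1442 mod 31 = 16 (since 46·31 = 1426).
(22 + 16) mod 31 = 7.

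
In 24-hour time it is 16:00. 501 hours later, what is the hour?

501 − 20·24 = 21, so 501 ≡ 21 (mod 24).
(16 + 21) mod 24 = 13.

13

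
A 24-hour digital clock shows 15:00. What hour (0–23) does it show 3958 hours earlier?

17

3958 mod 24 = 22 (since 164·24 = 3936).
(15 − 22) mod 24 = 17.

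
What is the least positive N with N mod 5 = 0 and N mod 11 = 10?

x ≡ 0 (mod 5) gives x ∈ {0, 5, 10}.
The first of these with x mod 11 = 10 is 10.

10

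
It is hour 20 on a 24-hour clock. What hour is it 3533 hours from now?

3533 mod 24 = 5 (since 147·24 = 3528).
(20 + 5) mod 24 = 1.

1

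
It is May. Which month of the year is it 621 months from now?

621 − 51·12 = 9, so 621 ≡ 9 (mod 12).
May + 9 months → February.

February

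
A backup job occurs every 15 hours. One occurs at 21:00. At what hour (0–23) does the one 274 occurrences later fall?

274·15 = 4110.
4110 mod 24 = 6 (since 171·24 = 4104).
(21 + 6) mod 24 = 3.

3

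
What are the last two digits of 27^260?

Successive squares of 27 mod 100: 27^1≡27, 27^2≡29, 27^4≡41, 27^8≡81, 27^16≡61, 27^32≡21, 27^64≡41, 27^128≡81, 27^256≡61.
Since 260 = 4 + 256 in binary, 27^260 ≡ 41·61 ≡ 1 (mod 100).

01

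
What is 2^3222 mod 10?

4

Powers of 2 mod 10 repeat with period 4: 2, 4, 8, 6.
3222 mod 4 = 2, so the last digit matches 2^2 = 4.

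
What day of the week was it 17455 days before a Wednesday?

17455 − 2493·7 = 4, so 17455 ≡ 4 (mod 7).
Wednesday − 4 days → Saturday.

Saturday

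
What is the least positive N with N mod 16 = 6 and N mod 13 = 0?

182

x ≡ 0 (mod 13) gives x ∈ {0, 13, 26, 39, 52, 65, 78, 91, …}.
The first of these with x mod 16 = 6 is 182.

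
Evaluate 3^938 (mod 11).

By repeated squaring mod 11: 3^1≡3, 3^2≡9, 3^4≡4, 3^8≡5, 3^16≡3, 3^32≡9, 3^64≡4, 3^128≡5, 3^256≡3, 3^512≡9.
938 = 2 + 8 + 32 + 128 + 256 + 512, so 3^938 ≡ 9·5·9·5·3·9 ≡ 5 (mod 11).

5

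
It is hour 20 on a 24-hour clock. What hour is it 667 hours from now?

15

667 mod 24 = 19 (since 27·24 = 648).
(20 + 19) mod 24 = 15.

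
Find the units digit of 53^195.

7

The units digit of 53^n cycles with period 4: 3, 9, 7, 1, …
195 leaves remainder 3 on division by 4, so 53^195 ends in 7.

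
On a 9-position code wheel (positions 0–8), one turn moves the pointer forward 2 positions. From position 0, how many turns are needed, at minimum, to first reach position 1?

2·5 = 10 = 1·9 + 1, so 2⁻¹ ≡ 5 (mod 9).

5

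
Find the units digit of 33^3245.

3

The units digit of 33^n cycles with period 4: 3, 9, 7, 1, …
3245 leaves remainder 1 on division by 4, so 33^3245 ends in 3.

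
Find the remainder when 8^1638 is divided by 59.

Successive squares of 8 mod 59: 8^1≡8, 8^2≡5, 8^4≡25, 8^8≡35, 8^16≡45, 8^32≡19, 8^64≡7, 8^128≡49, 8^256≡41, 8^512≡29, 8^1024≡15.
1638 = 2 + 4 + 32 + 64 + 512 + 1024, so 8^1638 ≡ 5·25·19·7·29·15 ≡ 9 (mod 59).

9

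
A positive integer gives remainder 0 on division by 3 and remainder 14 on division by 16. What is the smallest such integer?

x ≡ 0 (mod 3) gives x ∈ {0, 3, 6, 9, 12, 15, 18, 21, …}.
The first of these with x mod 16 = 14 is 30.

30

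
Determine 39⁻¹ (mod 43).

43 = 1·39 + 4
39 = 9·4 + 3
4 = 1·3 + 1
3 = 3·1 + 0
Back-substituting gives 39·32 ≡ 1 (mod 43).

32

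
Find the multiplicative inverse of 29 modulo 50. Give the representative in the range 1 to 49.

29·19 = 551 = 11·50 + 1, so 29⁻¹ ≡ 19 (mod 50).

19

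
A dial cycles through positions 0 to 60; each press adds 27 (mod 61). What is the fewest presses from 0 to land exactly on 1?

52

61 = 2·27 + 7
27 = 3·7 + 6
7 = 1·6 + 1
6 = 6·1 + 0
Back-substituting gives 27·52 ≡ 1 (mod 61).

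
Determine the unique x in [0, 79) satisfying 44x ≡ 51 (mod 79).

44⁻¹ ≡ 9 (mod 79) because 44·9 = 396 = 5·79 + 1.
So x ≡ 9·51 = 459 ≡ 64 (mod 79).

64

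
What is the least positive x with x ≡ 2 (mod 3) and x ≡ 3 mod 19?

41

Since 19·1 ≡ 1 (mod 3), take x = 3 + 19·((2−3)·1 mod 3) = 3 + 19·2 = 41.
Check: 41 mod 3 = 2, 41 mod 19 = 3.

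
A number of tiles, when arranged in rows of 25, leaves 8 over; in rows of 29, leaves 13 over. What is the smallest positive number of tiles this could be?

158

x ≡ 8 (mod 25) gives x ∈ {8, 33, 58, 83, 108, 133, 158}.
The first of these with x mod 29 = 13 is 158.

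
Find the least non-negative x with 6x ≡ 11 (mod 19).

The inverse of 6 mod 19 is 16 (since 6·16 = 96 ≡ 1).
So x ≡ 16·11 = 176 ≡ 5 (mod 19).

5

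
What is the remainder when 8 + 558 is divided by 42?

20

558 − 13·42 = 12, so 558 ≡ 12 (mod 42).
(8 + 12) mod 42 = 20.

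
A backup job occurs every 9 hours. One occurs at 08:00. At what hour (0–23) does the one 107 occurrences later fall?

107·9 = 963.
963 mod 24 = 3 (since 40·24 = 960).
(8 + 3) mod 24 = 11.

11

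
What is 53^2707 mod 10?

The units digit of 53^n cycles with period 4: 3, 9, 7, 1, …
2707 mod 4 = 3, so the last digit matches 3^3 = 7.

7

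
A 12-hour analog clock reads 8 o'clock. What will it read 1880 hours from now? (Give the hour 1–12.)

4

1880 = 156·12 + 8, so 1880 mod 12 = 8.
8 + 8 → 4 on a 12-hour dial.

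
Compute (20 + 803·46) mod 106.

70

803·46 = 36938.
36938 = 348·106 + 50, so 36938 mod 106 = 50.
(20 + 50) mod 106 = 70.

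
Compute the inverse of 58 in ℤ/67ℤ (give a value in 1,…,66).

52

67 = 1·58 + 9
58 = 6·9 + 4
9 = 2·4 + 1
4 = 4·1 + 0
Back-substituting gives 58·52 ≡ 1 (mod 67).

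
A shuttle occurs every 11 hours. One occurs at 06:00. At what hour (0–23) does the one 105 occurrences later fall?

9

105·11 = 1155.
1155 mod 24 = 3 (since 48·24 = 1152).
(6 + 3) mod 24 = 9.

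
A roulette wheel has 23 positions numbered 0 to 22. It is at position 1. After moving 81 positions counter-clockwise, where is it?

12

81 mod 23 = 12 (since 3·23 = 69).
(1 − 12) mod 23 = 12.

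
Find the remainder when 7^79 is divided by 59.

Successive squares of 7 mod 59: 7^1≡7, 7^2≡49, 7^4≡41, 7^8≡29, 7^16≡15, 7^32≡48, 7^64≡3.
Since 79 = 1 + 2 + 4 + 8 + 64 in binary, 7^79 ≡ 7·49·41·29·3 ≡ 57 (mod 59).

57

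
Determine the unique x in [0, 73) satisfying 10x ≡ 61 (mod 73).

10⁻¹ ≡ 22 (mod 73) because 10·22 = 220 = 3·73 + 1.
So x ≡ 22·61 = 1342 ≡ 28 (mod 73).

28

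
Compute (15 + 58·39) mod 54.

9

58·39 = 2262.
2262 = 41·54 + 48, so 2262 mod 54 = 48.
(15 + 48) mod 54 = 9.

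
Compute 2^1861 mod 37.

By repeated squaring mod 37: 2^1≡2, 2^2≡4, 2^4≡16, 2^8≡34, 2^16≡9, 2^32≡7, 2^64≡12, 2^128≡33, 2^256≡16, 2^512≡34, 2^1024≡9.
Since 1861 = 1 + 4 + 64 + 256 + 512 + 1024 in binary, 2^1861 ≡ 2·16·12·16·34·9 ≡ 20 (mod 37).

20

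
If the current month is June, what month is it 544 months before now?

544 − 45·12 = 4, so 544 ≡ 4 (mod 12).
June − 4 months → February.

February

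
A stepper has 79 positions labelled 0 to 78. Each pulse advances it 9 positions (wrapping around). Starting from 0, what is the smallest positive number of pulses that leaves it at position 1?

79 = 8·9 + 7
9 = 1·7 + 2
7 = 3·2 + 1
2 = 2·1 + 0
Back-substituting gives 9·44 ≡ 1 (mod 79).

44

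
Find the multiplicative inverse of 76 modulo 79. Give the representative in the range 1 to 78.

79 = 1·76 + 3
76 = 25·3 + 1
3 = 3·1 + 0
Back-substituting gives 76·26 ≡ 1 (mod 79).

26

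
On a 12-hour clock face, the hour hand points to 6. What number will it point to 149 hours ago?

1

149 = 12·12 + 5, so 149 mod 12 = 5.
6 − 5 → 1 on a 12-hour dial.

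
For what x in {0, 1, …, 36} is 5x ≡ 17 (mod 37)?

33

5⁻¹ ≡ 15 (mod 37) because 5·15 = 75 = 2·37 + 1.
Multiplying both sides by 15: x ≡ 15·17 = 255 ≡ 33 (mod 37).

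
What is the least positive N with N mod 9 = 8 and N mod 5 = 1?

26

x ≡ 1 (mod 5) gives x ∈ {1, 6, 11, 16, 21, 26}.
The first of these with x mod 9 = 8 is 26.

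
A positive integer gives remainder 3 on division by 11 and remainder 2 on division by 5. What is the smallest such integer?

Since 5·9 ≡ 1 (mod 11), take x = 2 + 5·((3−2)·9 mod 11) = 2 + 5·9 = 47.
Check: 47 mod 11 = 3, 47 mod 5 = 2.

47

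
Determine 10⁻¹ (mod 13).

4

13 = 1·10 + 3
10 = 3·3 + 1
3 = 3·1 + 0
Back-substituting gives 10·4 ≡ 1 (mod 13).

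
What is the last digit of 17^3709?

7

Powers of 7 mod 10 repeat with period 4: 7, 9, 3, 1.
3709 mod 4 = 1, so the last digit matches 7^1 = 7.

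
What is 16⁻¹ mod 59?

59 = 3·16 + 11
16 = 1·11 + 5
11 = 2·5 + 1
5 = 5·1 + 0
Back-substituting gives 16·48 ≡ 1 (mod 59).

48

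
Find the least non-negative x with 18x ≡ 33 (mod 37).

18⁻¹ ≡ 35 (mod 37) because 18·35 = 630 = 17·37 + 1.
Multiplying both sides by 35: x ≡ 35·33 = 1155 ≡ 8 (mod 37).

8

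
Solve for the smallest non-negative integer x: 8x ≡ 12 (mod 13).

8

The inverse of 8 mod 13 is 5 (since 8·5 = 40 ≡ 1).
So x ≡ 5·12 = 60 ≡ 8 (mod 13).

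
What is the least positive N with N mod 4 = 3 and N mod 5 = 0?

x ≡ 3 (mod 4) gives x ∈ {3, 7, 11, 15}.
The first of these with x mod 5 = 0 is 15.

15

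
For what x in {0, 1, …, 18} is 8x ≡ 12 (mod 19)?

11

8⁻¹ ≡ 12 (mod 19) because 8·12 = 96 = 5·19 + 1.
So x ≡ 12·12 = 144 ≡ 11 (mod 19).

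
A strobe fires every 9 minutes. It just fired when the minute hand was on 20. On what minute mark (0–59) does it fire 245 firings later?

245·9 = 2205.
2205 mod 60 = 45 (since 36·60 = 2160).
(20 + 45) mod 60 = 5.

5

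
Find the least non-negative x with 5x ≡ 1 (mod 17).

7

The inverse of 5 mod 17 is 7 (since 5·7 = 35 ≡ 1).
So x ≡ 7·1 = 7 ≡ 7 (mod 17).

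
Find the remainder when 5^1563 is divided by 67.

5

Square-and-reduce mod 67: 5^1≡5, 5^2≡25, 5^4≡22, 5^8≡15, 5^16≡24, 5^32≡40, 5^64≡59, 5^128≡64, 5^256≡9, 5^512≡14, 5^1024≡62.
Since 1563 = 1 + 2 + 8 + 16 + 512 + 1024 in binary, 5^1563 ≡ 5·25·15·24·14·62 ≡ 5 (mod 67).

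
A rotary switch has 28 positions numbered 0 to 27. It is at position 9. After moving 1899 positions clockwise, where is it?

4

1899 mod 28 = 23 (since 67·28 = 1876).
(9 + 23) mod 28 = 4.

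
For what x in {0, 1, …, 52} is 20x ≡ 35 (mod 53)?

20⁻¹ ≡ 8 (mod 53) because 20·8 = 160 = 3·53 + 1.
So x ≡ 8·35 = 280 ≡ 15 (mod 53).

15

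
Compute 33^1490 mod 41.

40

Successive squares of 33 mod 41: 33^1≡33, 33^2≡23, 33^4≡37, 33^8≡16, 33^16≡10, 33^32≡18, 33^64≡37, 33^128≡16, 33^256≡10, 33^512≡18, 33^1024≡37.
1490 = 2 + 16 + 64 + 128 + 256 + 1024, so 33^1490 ≡ 23·10·37·16·10·37 ≡ 40 (mod 41).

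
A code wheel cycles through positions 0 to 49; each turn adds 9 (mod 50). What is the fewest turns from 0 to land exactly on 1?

9·39 = 351 = 7·50 + 1, so 9⁻¹ ≡ 39 (mod 50).

39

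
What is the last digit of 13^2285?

3

Last digits of 3^n: 3, 9, 7, 1 (period 4).
2285 mod 4 = 1, so the last digit matches 3^1 = 3.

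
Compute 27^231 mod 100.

23

By repeated squaring mod 100: 27^1≡27, 27^2≡29, 27^4≡41, 27^8≡81, 27^16≡61, 27^32≡21, 27^64≡41, 27^128≡81.
Since 231 = 1 + 2 + 4 + 32 + 64 + 128 in binary, 27^231 ≡ 27·29·41·21·41·81 ≡ 23 (mod 100).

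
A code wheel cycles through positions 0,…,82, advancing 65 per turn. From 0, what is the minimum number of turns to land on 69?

10

65⁻¹ ≡ 23 (mod 83) because 65·23 = 1495 = 18·83 + 1.
So x ≡ 23·69 = 1587 ≡ 10 (mod 83).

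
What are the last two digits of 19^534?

21

By repeated squaring mod 100: 19^1≡19, 19^2≡61, 19^4≡21, 19^8≡41, 19^16≡81, 19^32≡61, 19^64≡21, 19^128≡41, 19^256≡81, 19^512≡61.
Since 534 = 2 + 4 + 16 + 512 in binary, 19^534 ≡ 61·21·81·61 ≡ 21 (mod 100).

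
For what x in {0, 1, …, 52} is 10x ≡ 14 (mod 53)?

12

10⁻¹ ≡ 16 (mod 53) because 10·16 = 160 = 3·53 + 1.
Multiplying both sides by 16: x ≡ 16·14 = 224 ≡ 12 (mod 53).
Check: 10·12 = 120 = 2·53 + 14.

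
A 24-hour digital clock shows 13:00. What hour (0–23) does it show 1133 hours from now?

Dividing 1133 by 24 gives quotient 47 and remainder 5.
(13 + 5) mod 24 = 18.

18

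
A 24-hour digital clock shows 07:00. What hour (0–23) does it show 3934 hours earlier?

3934 − 163·24 = 22, so 3934 ≡ 22 (mod 24).
(7 − 22) mod 24 = 9.

9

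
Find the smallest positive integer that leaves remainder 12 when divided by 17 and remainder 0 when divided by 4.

x ≡ 0 (mod 4) gives x ∈ {0, 4, 8, 12}.
The first of these with x mod 17 = 12 is 12.

12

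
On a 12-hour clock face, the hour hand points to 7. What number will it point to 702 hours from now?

1

702 = 58·12 + 6, so 702 mod 12 = 6.
7 + 6 → 1 on a 12-hour dial.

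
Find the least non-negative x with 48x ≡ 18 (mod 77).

10

The inverse of 48 mod 77 is 69 (since 48·69 = 3312 ≡ 1).
So x ≡ 69·18 = 1242 ≡ 10 (mod 77).
Check: 48·10 = 480 = 6·77 + 18.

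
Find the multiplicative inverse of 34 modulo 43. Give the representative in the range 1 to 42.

19

43 = 1·34 + 9
34 = 3·9 + 7
9 = 1·7 + 2
7 = 3·2 + 1
2 = 2·1 + 0
Back-substituting gives 34·19 ≡ 1 (mod 43).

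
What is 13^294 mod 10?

9

The units digit of 13^n cycles with period 4: 3, 9, 7, 1, …
294 mod 4 = 2, so the last digit matches 3^2 = 9.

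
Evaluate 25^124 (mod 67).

Successive squares of 25 mod 67: 25^1≡25, 25^2≡22, 25^4≡15, 25^8≡24, 25^16≡40, 25^32≡59, 25^64≡64.
124 = 4 + 8 + 16 + 32 + 64, so 25^124 ≡ 15·24·40·59·64 ≡ 14 (mod 67).

14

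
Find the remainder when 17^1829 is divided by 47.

Successive squares of 17 mod 47: 17^1≡17, 17^2≡7, 17^4≡2, 17^8≡4, 17^16≡16, 17^32≡21, 17^64≡18, 17^128≡42, 17^256≡25, 17^512≡14, 17^1024≡8.
1829 = 1 + 4 + 32 + 256 + 512 + 1024, so 17^1829 ≡ 17·2·21·25·14·8 ≡ 8 (mod 47).

8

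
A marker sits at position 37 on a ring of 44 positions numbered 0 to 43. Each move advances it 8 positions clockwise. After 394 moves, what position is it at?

394·8 = 3152.
3152 = 71·44 + 28, so 3152 mod 44 = 28.
(37 + 28) mod 44 = 21.

21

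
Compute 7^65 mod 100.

By repeated squaring mod 100: 7^1≡7, 7^2≡49, 7^4≡1, 7^8≡1, 7^16≡1, 7^32≡1, 7^64≡1.
65 = 1 + 64, so 7^65 ≡ 7·1 ≡ 7 (mod 100).

7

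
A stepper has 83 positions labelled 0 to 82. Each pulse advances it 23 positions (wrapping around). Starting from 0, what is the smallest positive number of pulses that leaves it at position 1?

83 = 3·23 + 14
23 = 1·14 + 9
14 = 1·9 + 5
9 = 1·5 + 4
5 = 1·4 + 1
4 = 4·1 + 0
Back-substituting gives 23·65 ≡ 1 (mod 83).

65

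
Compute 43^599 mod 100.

Square-and-reduce mod 100: 43^1≡43, 43^2≡49, 43^4≡1, 43^8≡1, 43^16≡1, 43^32≡1, 43^64≡1, 43^128≡1, 43^256≡1, 43^512≡1.
Since 599 = 1 + 2 + 4 + 16 + 64 + 512 in binary, 43^599 ≡ 43·49·1·1·1·1 ≡ 7 (mod 100).

7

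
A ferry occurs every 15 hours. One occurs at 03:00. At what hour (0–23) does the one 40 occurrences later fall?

3

40·15 = 600.
600 = 25·24 + 0, so 600 mod 24 = 0.
(3 + 0) mod 24 = 3.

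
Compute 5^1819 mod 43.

Successive squares of 5 mod 43: 5^1≡5, 5^2≡25, 5^4≡23, 5^8≡13, 5^16≡40, 5^32≡9, 5^64≡38, 5^128≡25, 5^256≡23, 5^512≡13, 5^1024≡40.
1819 = 1 + 2 + 8 + 16 + 256 + 512 + 1024, so 5^1819 ≡ 5·25·13·40·23·13·40 ≡ 33 (mod 43).

33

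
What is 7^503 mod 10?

3

Powers of 7 mod 10 repeat with period 4: 7, 9, 3, 1.
503 leaves remainder 3 on division by 4, so 7^503 ends in 3.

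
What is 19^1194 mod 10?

Last digits of 9^n: 9, 1 (period 2).
1194 mod 2 = 0, so the last digit matches 9^2 = 1.

1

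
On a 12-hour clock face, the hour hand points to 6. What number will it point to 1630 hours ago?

1630 = 135·12 + 10, so 1630 mod 12 = 10.
6 − 10 → 8 on a 12-hour dial.

8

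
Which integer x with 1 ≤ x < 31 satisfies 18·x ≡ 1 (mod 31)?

19

31 = 1·18 + 13
18 = 1·13 + 5
13 = 2·5 + 3
5 = 1·3 + 2
3 = 1·2 + 1
2 = 2·1 + 0
Back-substituting gives 18·19 ≡ 1 (mod 31).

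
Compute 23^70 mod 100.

49

Square-and-reduce mod 100: 23^1≡23, 23^2≡29, 23^4≡41, 23^8≡81, 23^16≡61, 23^32≡21, 23^64≡41.
70 = 2 + 4 + 64, so 23^70 ≡ 29·41·41 ≡ 49 (mod 100).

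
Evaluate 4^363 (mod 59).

By repeated squaring mod 59: 4^1≡4, 4^2≡16, 4^4≡20, 4^8≡46, 4^16≡51, 4^32≡5, 4^64≡25, 4^128≡35, 4^256≡45.
363 = 1 + 2 + 8 + 32 + 64 + 256, so 4^363 ≡ 4·16·46·5·25·45 ≡ 57 (mod 59).

57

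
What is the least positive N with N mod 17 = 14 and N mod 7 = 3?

x ≡ 3 (mod 7) gives x ∈ {3, 10, 17, 24, 31}.
The first of these with x mod 17 = 14 is 31.

31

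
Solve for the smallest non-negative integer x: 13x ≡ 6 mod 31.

The inverse of 13 mod 31 is 12 (since 13·12 = 156 ≡ 1).
Multiplying both sides by 12: x ≡ 12·6 = 72 ≡ 10 (mod 31).

10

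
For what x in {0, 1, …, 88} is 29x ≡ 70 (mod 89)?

73

29⁻¹ ≡ 43 (mod 89) because 29·43 = 1247 = 14·89 + 1.
So x ≡ 43·70 = 3010 ≡ 73 (mod 89).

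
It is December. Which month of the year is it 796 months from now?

796 = 66·12 + 4, so 796 mod 12 = 4.
December + 4 months → April.

April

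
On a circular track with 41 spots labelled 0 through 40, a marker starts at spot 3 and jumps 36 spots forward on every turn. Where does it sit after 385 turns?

5

385·36 = 13860.
13860 = 338·41 + 2, so 13860 mod 41 = 2.
(3 + 2) mod 41 = 5.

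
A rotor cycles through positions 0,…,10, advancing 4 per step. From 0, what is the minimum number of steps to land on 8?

4⁻¹ ≡ 3 (mod 11) because 4·3 = 12 = 1·11 + 1.
Multiplying both sides by 3: x ≡ 3·8 = 24 ≡ 2 (mod 11).
Check: 4·2 = 8 = 0·11 + 8.

2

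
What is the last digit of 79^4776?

1

The units digit of 79^n cycles with period 2: 9, 1, …
4776 leaves remainder 0 on division by 2, so 79^4776 ends in 1.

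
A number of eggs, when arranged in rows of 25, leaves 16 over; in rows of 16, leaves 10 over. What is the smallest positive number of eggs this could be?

266

x ≡ 10 (mod 16) gives x ∈ {10, 26, 42, 58, 74, 90, 106, 122, …}.
The first of these with x mod 25 = 16 is 266.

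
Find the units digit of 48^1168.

6

Powers of 8 mod 10 repeat with period 4: 8, 4, 2, 6.
1168 mod 4 = 0, so the last digit matches 8^4 = 6.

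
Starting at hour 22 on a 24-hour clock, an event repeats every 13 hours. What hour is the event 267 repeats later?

267·13 = 3471.
3471 mod 24 = 15 (since 144·24 = 3456).
(22 + 15) mod 24 = 13.

13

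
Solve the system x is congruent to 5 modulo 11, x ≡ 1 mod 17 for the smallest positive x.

x ≡ 5 (mod 11) gives x ∈ {5, 16, 27, 38, 49, 60, 71, 82, …}.
The first of these with x mod 17 = 1 is 137.

137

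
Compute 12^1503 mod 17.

Square-and-reduce mod 17: 12^1≡12, 12^2≡8, 12^4≡13, 12^8≡16, 12^16≡1, 12^32≡1, 12^64≡1, 12^128≡1, 12^256≡1, 12^512≡1, 12^1024≡1.
1503 = 1 + 2 + 4 + 8 + 16 + 64 + 128 + 256 + 1024, so 12^1503 ≡ 12·8·13·16·1·1·1·1·1 ≡ 10 (mod 17).

10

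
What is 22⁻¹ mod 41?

41 = 1·22 + 19
22 = 1·19 + 3
19 = 6·3 + 1
3 = 3·1 + 0
Back-substituting gives 22·28 ≡ 1 (mod 41).

28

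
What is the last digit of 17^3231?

The units digit of 17^n cycles with period 4: 7, 9, 3, 1, …
3231 leaves remainder 3 on division by 4, so 17^3231 ends in 3.

3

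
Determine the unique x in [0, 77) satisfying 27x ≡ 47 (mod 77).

16

27⁻¹ ≡ 20 (mod 77) because 27·20 = 540 = 7·77 + 1.
So x ≡ 20·47 = 940 ≡ 16 (mod 77).
Check: 27·16 = 432 = 5·77 + 47.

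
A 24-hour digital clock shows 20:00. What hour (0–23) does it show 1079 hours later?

Dividing 1079 by 24 gives quotient 44 and remainder 23.
(20 + 23) mod 24 = 19.

19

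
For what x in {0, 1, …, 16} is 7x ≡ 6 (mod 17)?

The inverse of 7 mod 17 is 5 (since 7·5 = 35 ≡ 1).
So x ≡ 5·6 = 30 ≡ 13 (mod 17).

13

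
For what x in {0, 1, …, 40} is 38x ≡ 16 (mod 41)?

22

38⁻¹ ≡ 27 (mod 41) because 38·27 = 1026 = 25·41 + 1.
Multiplying both sides by 27: x ≡ 27·16 = 432 ≡ 22 (mod 41).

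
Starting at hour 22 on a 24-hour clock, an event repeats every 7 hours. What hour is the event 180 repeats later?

10

180·7 = 1260.
1260 = 52·24 + 12, so 1260 mod 24 = 12.
(22 + 12) mod 24 = 10.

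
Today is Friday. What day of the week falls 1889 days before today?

Saturday

1889 − 269·7 = 6, so 1889 ≡ 6 (mod 7).
Friday − 6 days → Saturday.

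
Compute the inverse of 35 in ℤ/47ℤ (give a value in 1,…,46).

43

47 = 1·35 + 12
35 = 2·12 + 11
12 = 1·11 + 1
11 = 11·1 + 0
Back-substituting gives 35·43 ≡ 1 (mod 47).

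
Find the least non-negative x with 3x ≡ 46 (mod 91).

76

3⁻¹ ≡ 61 (mod 91) because 3·61 = 183 = 2·91 + 1.
So x ≡ 61·46 = 2806 ≡ 76 (mod 91).
Check: 3·76 = 228 = 2·91 + 46.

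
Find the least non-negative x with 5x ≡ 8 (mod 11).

5⁻¹ ≡ 9 (mod 11) because 5·9 = 45 = 4·11 + 1.
Multiplying both sides by 9: x ≡ 9·8 = 72 ≡ 6 (mod 11).

6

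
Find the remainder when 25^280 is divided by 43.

Successive squares of 25 mod 43: 25^1≡25, 25^2≡23, 25^4≡13, 25^8≡40, 25^16≡9, 25^32≡38, 25^64≡25, 25^128≡23, 25^256≡13.
Since 280 = 8 + 16 + 256 in binary, 25^280 ≡ 40·9·13 ≡ 36 (mod 43).

36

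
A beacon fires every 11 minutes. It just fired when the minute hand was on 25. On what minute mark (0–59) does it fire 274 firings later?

274·11 = 3014.
3014 mod 60 = 14 (since 50·60 = 3000).
(25 + 14) mod 60 = 39.

39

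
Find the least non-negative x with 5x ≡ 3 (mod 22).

5

5⁻¹ ≡ 9 (mod 22) because 5·9 = 45 = 2·22 + 1.
So x ≡ 9·3 = 27 ≡ 5 (mod 22).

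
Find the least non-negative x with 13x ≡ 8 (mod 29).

14

The inverse of 13 mod 29 is 9 (since 13·9 = 117 ≡ 1).
Multiplying both sides by 9: x ≡ 9·8 = 72 ≡ 14 (mod 29).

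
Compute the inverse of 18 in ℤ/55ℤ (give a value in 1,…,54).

52

55 = 3·18 + 1
18 = 18·1 + 0
Back-substituting gives 18·52 ≡ 1 (mod 55).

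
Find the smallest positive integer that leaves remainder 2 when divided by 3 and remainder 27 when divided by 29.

Since 29·2 ≡ 1 (mod 3), take x = 27 + 29·((2−27)·2 mod 3) = 27 + 29·1 = 56.
Check: 56 mod 3 = 2, 56 mod 29 = 27.

56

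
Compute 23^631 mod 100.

27

By repeated squaring mod 100: 23^1≡23, 23^2≡29, 23^4≡41, 23^8≡81, 23^16≡61, 23^32≡21, 23^64≡41, 23^128≡81, 23^256≡61, 23^512≡21.
631 = 1 + 2 + 4 + 16 + 32 + 64 + 512, so 23^631 ≡ 23·29·41·61·21·41·21 ≡ 27 (mod 100).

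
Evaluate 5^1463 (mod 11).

4

Successive squares of 5 mod 11: 5^1≡5, 5^2≡3, 5^4≡9, 5^8≡4, 5^16≡5, 5^32≡3, 5^64≡9, 5^128≡4, 5^256≡5, 5^512≡3, 5^1024≡9.
Since 1463 = 1 + 2 + 4 + 16 + 32 + 128 + 256 + 1024 in binary, 5^1463 ≡ 5·3·9·5·3·4·5·9 ≡ 4 (mod 11).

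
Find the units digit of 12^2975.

Last digits of 2^n: 2, 4, 8, 6 (period 4).
2975 mod 4 = 3, so the last digit matches 2^3 = 8.

8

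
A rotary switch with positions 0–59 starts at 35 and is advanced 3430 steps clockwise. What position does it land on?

3430 mod 60 = 10 (since 57·60 = 3420).
(35 + 10) mod 60 = 45.

45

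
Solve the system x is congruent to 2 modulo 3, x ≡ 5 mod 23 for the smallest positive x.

5

x ≡ 2 (mod 3) gives x ∈ {2, 5}.
The first of these with x mod 23 = 5 is 5.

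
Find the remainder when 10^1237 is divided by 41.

Square-and-reduce mod 41: 10^1≡10, 10^2≡18, 10^4≡37, 10^8≡16, 10^16≡10, 10^32≡18, 10^64≡37, 10^128≡16, 10^256≡10, 10^512≡18, 10^1024≡37.
Since 1237 = 1 + 4 + 16 + 64 + 128 + 1024 in binary, 10^1237 ≡ 10·37·10·37·16·37 ≡ 18 (mod 41).

18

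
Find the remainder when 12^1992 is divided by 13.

Square-and-reduce mod 13: 12^1≡12, 12^2≡1, 12^4≡1, 12^8≡1, 12^16≡1, 12^32≡1, 12^64≡1, 12^128≡1, 12^256≡1, 12^512≡1, 12^1024≡1.
1992 = 8 + 64 + 128 + 256 + 512 + 1024, so 12^1992 ≡ 1·1·1·1·1·1 ≡ 1 (mod 13).

1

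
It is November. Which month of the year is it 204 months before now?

November

204 mod 12 = 0 (since 17·12 = 204).
November − 0 months → November.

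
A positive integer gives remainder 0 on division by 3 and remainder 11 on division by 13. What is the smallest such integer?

Since 13·1 ≡ 1 (mod 3), take x = 11 + 13·((0−11)·1 mod 3) = 11 + 13·1 = 24.
Check: 24 mod 3 = 0, 24 mod 13 = 11.

24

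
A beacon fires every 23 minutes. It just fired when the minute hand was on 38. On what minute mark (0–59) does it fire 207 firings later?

207·23 = 4761.
Dividing 4761 by 60 gives quotient 79 and remainder 21.
(38 + 21) mod 60 = 59.

59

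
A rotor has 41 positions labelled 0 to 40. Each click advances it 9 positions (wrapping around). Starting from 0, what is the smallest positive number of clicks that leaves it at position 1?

32

9·32 = 288 = 7·41 + 1, so 9⁻¹ ≡ 32 (mod 41).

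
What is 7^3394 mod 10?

9

The units digit of 7^n cycles with period 4: 7, 9, 3, 1, …
3394 leaves remainder 2 on division by 4, so 7^3394 ends in 9.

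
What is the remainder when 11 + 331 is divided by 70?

62

331 mod 70 = 51 (since 4·70 = 280).
(11 + 51) mod 70 = 62.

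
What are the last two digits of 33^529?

53

Square-and-reduce mod 100: 33^1≡33, 33^2≡89, 33^4≡21, 33^8≡41, 33^16≡81, 33^32≡61, 33^64≡21, 33^128≡41, 33^256≡81, 33^512≡61.
529 = 1 + 16 + 512, so 33^529 ≡ 33·81·61 ≡ 53 (mod 100).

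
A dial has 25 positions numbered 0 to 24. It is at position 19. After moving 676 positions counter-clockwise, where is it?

676 = 27·25 + 1, so 676 mod 25 = 1.
(19 − 1) mod 25 = 18.

18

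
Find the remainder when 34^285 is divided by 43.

Successive squares of 34 mod 43: 34^1≡34, 34^2≡38, 34^4≡25, 34^8≡23, 34^16≡13, 34^32≡40, 34^64≡9, 34^128≡38, 34^256≡25.
Since 285 = 1 + 4 + 8 + 16 + 256 in binary, 34^285 ≡ 34·25·23·13·25 ≡ 27 (mod 43).

27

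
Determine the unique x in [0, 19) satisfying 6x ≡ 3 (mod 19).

6⁻¹ ≡ 16 (mod 19) because 6·16 = 96 = 5·19 + 1.
Multiplying both sides by 16: x ≡ 16·3 = 48 ≡ 10 (mod 19).
Check: 6·10 = 60 = 3·19 + 3.

10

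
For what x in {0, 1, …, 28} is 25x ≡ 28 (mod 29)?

22

The inverse of 25 mod 29 is 7 (since 25·7 = 175 ≡ 1).
So x ≡ 7·28 = 196 ≡ 22 (mod 29).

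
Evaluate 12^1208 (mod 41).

18

By repeated squaring mod 41: 12^1≡12, 12^2≡21, 12^4≡31, 12^8≡18, 12^16≡37, 12^32≡16, 12^64≡10, 12^128≡18, 12^256≡37, 12^512≡16, 12^1024≡10.
Since 1208 = 8 + 16 + 32 + 128 + 1024 in binary, 12^1208 ≡ 18·37·16·18·10 ≡ 18 (mod 41).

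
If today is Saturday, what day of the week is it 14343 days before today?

14343 mod 7 = 0 (since 2049·7 = 14343).
Saturday − 0 days → Saturday.

Saturday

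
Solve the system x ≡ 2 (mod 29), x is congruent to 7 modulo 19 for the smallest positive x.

Since 19·26 ≡ 1 (mod 29), take x = 7 + 19·((2−7)·26 mod 29) = 7 + 19·15 = 292.
Check: 292 mod 29 = 2, 292 mod 19 = 7.

292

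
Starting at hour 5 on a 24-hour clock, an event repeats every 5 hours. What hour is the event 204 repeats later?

17

204·5 = 1020.
Dividing 1020 by 24 gives quotient 42 and remainder 12.
(5 + 12) mod 24 = 17.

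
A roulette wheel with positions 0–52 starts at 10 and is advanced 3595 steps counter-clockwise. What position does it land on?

3595 = 67·53 + 44, so 3595 mod 53 = 44.
(10 − 44) mod 53 = 19.

19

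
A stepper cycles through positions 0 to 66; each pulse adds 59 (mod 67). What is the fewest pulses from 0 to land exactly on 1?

25

59·25 = 1475 = 22·67 + 1, so 59⁻¹ ≡ 25 (mod 67).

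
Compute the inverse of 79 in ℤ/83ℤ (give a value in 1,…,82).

62

83 = 1·79 + 4
79 = 19·4 + 3
4 = 1·3 + 1
3 = 3·1 + 0
Back-substituting gives 79·62 ≡ 1 (mod 83).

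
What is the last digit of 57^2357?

7

Last digits of 7^n: 7, 9, 3, 1 (period 4).
2357 mod 4 = 1, so the last digit matches 7^1 = 7.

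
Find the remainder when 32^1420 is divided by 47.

18

Square-and-reduce mod 47: 32^1≡32, 32^2≡37, 32^4≡6, 32^8≡36, 32^16≡27, 32^32≡24, 32^64≡12, 32^128≡3, 32^256≡9, 32^512≡34, 32^1024≡28.
Since 1420 = 4 + 8 + 128 + 256 + 1024 in binary, 32^1420 ≡ 6·36·3·9·28 ≡ 18 (mod 47).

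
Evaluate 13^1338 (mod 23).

9

By repeated squaring mod 23: 13^1≡13, 13^2≡8, 13^4≡18, 13^8≡2, 13^16≡4, 13^32≡16, 13^64≡3, 13^128≡9, 13^256≡12, 13^512≡6, 13^1024≡13.
Since 1338 = 2 + 8 + 16 + 32 + 256 + 1024 in binary, 13^1338 ≡ 8·2·4·16·12·13 ≡ 9 (mod 23).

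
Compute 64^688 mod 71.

By repeated squaring mod 71: 64^1≡64, 64^2≡49, 64^4≡58, 64^8≡27, 64^16≡19, 64^32≡6, 64^64≡36, 64^128≡18, 64^256≡40, 64^512≡38.
Since 688 = 16 + 32 + 128 + 512 in binary, 64^688 ≡ 19·6·18·38 ≡ 18 (mod 71).

18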